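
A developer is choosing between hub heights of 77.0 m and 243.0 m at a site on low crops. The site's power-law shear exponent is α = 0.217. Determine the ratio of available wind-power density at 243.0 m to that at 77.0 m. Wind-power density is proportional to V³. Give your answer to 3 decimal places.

2.113

Speed ratio: V_B/V_A = (z_B/z_A)^α = (243.0/77.0)^0.217 = (3.1558)^0.217 = 1.28324
Power-density ratio: P_B/P_A = (V_B/V_A)³ = (1.28324)³ = 2.11312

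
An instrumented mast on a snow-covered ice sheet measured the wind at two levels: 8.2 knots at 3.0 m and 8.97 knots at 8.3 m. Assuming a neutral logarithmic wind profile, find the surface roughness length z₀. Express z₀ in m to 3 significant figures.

Log law: V(z) ∝ ln(z/z₀). With r = V₁/V₂ = 8.2/8.97 = 0.91416,
r · ln(z₂/z₀) = ln(z₁/z₀) ⇒ ln z₀ = (ln z₁ − r·ln z₂)/(1 − r)
ln z₀ = (1.09861 − 0.91416×2.11626) / 0.08584 = -9.7386
z₀ = exp(-9.7386) = 0.00005896 m

z₀ ≈ 0.0000590 m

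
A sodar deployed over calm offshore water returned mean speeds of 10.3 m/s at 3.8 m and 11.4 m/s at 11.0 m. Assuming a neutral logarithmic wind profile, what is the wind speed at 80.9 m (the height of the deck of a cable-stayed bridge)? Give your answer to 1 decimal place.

Log law: V ∝ ln(z/z₀). From the pair, with r = V₁/V₂ = 0.90351,
ln z₀ = (ln z₁ − r·ln z₂)/(1 − r) = (1.3350 − 0.90351×2.3979)/0.09649 = -8.6176 → z₀ = 0.0001809 m
V₃ = V₁ · ln(z₃/z₀)/ln(z₁/z₀) = 10.3 × 13.0108/9.9526 = 13.4650 m/s

13.5 m/s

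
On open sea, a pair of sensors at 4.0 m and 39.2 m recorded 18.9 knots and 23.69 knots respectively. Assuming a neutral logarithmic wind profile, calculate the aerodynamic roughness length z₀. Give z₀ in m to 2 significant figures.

Log law: V(z) ∝ ln(z/z₀). With r = V₁/V₂ = 18.9/23.69 = 0.79780,
r · ln(z₂/z₀) = ln(z₁/z₀) ⇒ ln z₀ = (ln z₁ − r·ln z₂)/(1 − r)
ln z₀ = (1.38629 − 0.79780×3.66868) / 0.20220 = -7.6193
z₀ = exp(-7.6193) = 0.0004909 m

z₀ ≈ 0.00049 m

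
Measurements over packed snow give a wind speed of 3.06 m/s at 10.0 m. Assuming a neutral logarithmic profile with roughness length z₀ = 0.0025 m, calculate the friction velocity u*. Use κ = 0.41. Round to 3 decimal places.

Log law: V(z) = (u*/κ) · ln(z/z₀) ⇒ u* = κ · V / ln(z/z₀)
u* = 0.41 × 3.06 / ln(10.0/0.0025) = 0.41 × 3.06 / 8.2940
   = 1.2546 / 8.2940 = 0.1513 m/s

u* ≈ 0.151 m/s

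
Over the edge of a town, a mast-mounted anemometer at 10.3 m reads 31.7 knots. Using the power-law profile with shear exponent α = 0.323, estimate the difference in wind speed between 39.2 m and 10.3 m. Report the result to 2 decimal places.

17.11 knots

Power law: V₂ = V₁ · (z₂/z₁)^α = 31.7 × (3.8058)^0.323 = 48.8140 knots
ΔV = 48.8140 − 31.7 = 17.1140 knots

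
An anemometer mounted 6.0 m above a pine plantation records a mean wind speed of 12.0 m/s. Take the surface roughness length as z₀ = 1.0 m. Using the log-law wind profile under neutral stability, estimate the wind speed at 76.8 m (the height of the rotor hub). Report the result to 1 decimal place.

Log law: V(z) ∝ ln(z/z₀), so V₂/V₁ = ln(z₂/z₀) / ln(z₁/z₀).
ln(76.8/1.0) = 4.3412, ln(6.0/1.0) = 1.7918
V₂ = 12.0 × 4.3412/1.7918 = 12.0 × 2.4229 = 29.0745 m/s

29.1 m/s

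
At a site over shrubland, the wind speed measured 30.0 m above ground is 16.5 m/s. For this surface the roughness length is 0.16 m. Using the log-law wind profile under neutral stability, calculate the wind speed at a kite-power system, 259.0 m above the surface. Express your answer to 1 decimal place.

23.3 m/s

Log law: V(z) ∝ ln(z/z₀), so V₂/V₁ = ln(z₂/z₀) / ln(z₁/z₀).
ln(259.0/0.16) = 7.3894, ln(30.0/0.16) = 5.2338
V₂ = 16.5 × 7.3894/5.2338 = 16.5 × 1.4119 = 23.2958 m/s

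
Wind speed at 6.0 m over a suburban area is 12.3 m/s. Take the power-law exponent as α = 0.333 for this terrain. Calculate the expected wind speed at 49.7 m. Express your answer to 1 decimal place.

Power-law profile: V₂ = V₁ · (z₂/z₁)^α
V₂ = 12.3 × (49.7/6.0)^0.333 = 12.3 × (8.2833)^0.333
    = 12.3 × 2.0219 = 24.8695 m/s

24.9 m/s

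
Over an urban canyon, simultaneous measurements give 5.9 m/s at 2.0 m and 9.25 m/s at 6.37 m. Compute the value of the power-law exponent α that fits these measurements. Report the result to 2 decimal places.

α ≈ 0.39

Power law: V₂/V₁ = (z₂/z₁)^α ⇒ α = ln(V₂/V₁) / ln(z₂/z₁)
α = ln(9.25/5.9) / ln(6.37/2.0) = ln(1.5678) / ln(3.1850)
  = 0.44967 / 1.15845 = 0.38817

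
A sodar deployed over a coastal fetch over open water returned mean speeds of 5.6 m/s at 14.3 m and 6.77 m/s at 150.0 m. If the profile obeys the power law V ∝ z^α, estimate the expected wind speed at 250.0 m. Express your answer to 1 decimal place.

First find α: α = ln(V₂/V₁)/ln(z₂/z₁) = ln(6.77/5.6)/ln(150.0/14.3) = 0.18973/2.35038 = 0.0807
Extrapolate from 150.0 m to 250.0 m: V₃ = 6.77 × (250.0/150.0)^0.0807 = 6.77 × 1.0421 = 7.0550 m/s

7.1 m/s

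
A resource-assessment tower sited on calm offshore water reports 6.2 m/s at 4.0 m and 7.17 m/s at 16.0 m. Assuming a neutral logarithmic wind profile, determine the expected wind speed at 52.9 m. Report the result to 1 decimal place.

Log law: V ∝ ln(z/z₀). From the pair, with r = V₁/V₂ = 0.86471,
ln z₀ = (ln z₁ − r·ln z₂)/(1 − r) = (1.3863 − 0.86471×2.7726)/0.13529 = -7.4746 → z₀ = 0.0005673 m
V₃ = V₁ · ln(z₃/z₀)/ln(z₁/z₀) = 6.2 × 11.4430/8.8609 = 8.0067 m/s

8.0 m/s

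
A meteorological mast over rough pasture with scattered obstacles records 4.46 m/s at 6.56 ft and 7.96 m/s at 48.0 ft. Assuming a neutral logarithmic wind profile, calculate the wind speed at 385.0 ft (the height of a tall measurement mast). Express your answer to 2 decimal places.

11.62 m/s

Log law: V ∝ ln(z/z₀). From the pair, with r = V₁/V₂ = 0.56030,
ln z₀ = (ln z₁ − r·ln z₂)/(1 − r) = (1.8810 − 0.56030×3.8712)/0.43970 = -0.6551 → z₀ = 0.5194 ft
V₃ = V₁ · ln(z₃/z₀)/ln(z₁/z₀) = 4.46 × 6.6083/2.5361 = 11.6215 m/s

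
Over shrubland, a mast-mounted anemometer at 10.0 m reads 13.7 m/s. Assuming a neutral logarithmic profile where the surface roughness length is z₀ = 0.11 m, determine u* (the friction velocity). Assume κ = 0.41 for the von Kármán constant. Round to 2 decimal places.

u* ≈ 1.25 m/s

Log law: V(z) = (u*/κ) · ln(z/z₀) ⇒ u* = κ · V / ln(z/z₀)
u* = 0.41 × 13.7 / ln(10.0/0.11) = 0.41 × 13.7 / 4.5099
   = 5.6170 / 4.5099 = 1.2455 m/s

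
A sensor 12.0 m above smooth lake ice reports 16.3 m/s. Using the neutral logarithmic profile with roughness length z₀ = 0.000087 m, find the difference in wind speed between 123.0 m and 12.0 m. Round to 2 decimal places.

Log law: V₂ = V₁ · ln(z₂/z₀)/ln(z₁/z₀) = 16.3 × 14.1618/11.8345 = 19.5054 m/s
ΔV = 19.5054 − 16.3 = 3.2054 m/s

3.21 m/s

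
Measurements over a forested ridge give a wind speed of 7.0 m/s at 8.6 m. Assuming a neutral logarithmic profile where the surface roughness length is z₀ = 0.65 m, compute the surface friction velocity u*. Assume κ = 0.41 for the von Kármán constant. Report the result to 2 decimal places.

u* ≈ 1.11 m/s

Log law: V(z) = (u*/κ) · ln(z/z₀) ⇒ u* = κ · V / ln(z/z₀)
u* = 0.41 × 7.0 / ln(8.6/0.65) = 0.41 × 7.0 / 2.5825
   = 2.8700 / 2.5825 = 1.1113 m/s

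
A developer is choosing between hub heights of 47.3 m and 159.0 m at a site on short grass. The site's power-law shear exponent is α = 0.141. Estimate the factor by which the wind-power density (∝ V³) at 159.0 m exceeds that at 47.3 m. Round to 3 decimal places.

1.670

Speed ratio: V_B/V_A = (z_B/z_A)^α = (159.0/47.3)^0.141 = (3.3615)^0.141 = 1.18643
Power-density ratio: P_B/P_A = (V_B/V_A)³ = (1.18643)³ = 1.67003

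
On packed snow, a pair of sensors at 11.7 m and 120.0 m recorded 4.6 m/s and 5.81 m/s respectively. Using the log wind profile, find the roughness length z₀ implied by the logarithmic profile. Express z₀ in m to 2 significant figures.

Log law: V(z) ∝ ln(z/z₀). With r = V₁/V₂ = 4.6/5.81 = 0.79174,
r · ln(z₂/z₀) = ln(z₁/z₀) ⇒ ln z₀ = (ln z₁ − r·ln z₂)/(1 − r)
ln z₀ = (2.45959 − 0.79174×4.78749) / 0.20826 = -6.3903
z₀ = exp(-6.3903) = 0.001678 m

z₀ ≈ 0.0017 m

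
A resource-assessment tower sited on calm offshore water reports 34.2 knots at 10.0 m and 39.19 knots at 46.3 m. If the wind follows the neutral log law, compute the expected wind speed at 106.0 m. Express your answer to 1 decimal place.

41.9 knots

Log law: V ∝ ln(z/z₀). From the pair, with r = V₁/V₂ = 0.87267,
ln z₀ = (ln z₁ − r·ln z₂)/(1 − r) = (2.3026 − 0.87267×3.8351)/0.12733 = -8.2011 → z₀ = 0.0002743 m
V₃ = V₁ · ln(z₃/z₀)/ln(z₁/z₀) = 34.2 × 12.8646/10.5037 = 41.8869 knots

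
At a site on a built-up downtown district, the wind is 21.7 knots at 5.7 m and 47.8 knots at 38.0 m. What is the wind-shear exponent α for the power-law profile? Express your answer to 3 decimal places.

α ≈ 0.416

Power law: V₂/V₁ = (z₂/z₁)^α ⇒ α = ln(V₂/V₁) / ln(z₂/z₁)
α = ln(47.8/21.7) / ln(38.0/5.7) = ln(2.2028) / ln(6.6667)
  = 0.78971 / 1.89712 = 0.41627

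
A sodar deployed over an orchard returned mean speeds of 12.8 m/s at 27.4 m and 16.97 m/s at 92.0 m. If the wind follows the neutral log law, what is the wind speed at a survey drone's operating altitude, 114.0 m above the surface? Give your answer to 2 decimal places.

Log law: V ∝ ln(z/z₀). From the pair, with r = V₁/V₂ = 0.75427,
ln z₀ = (ln z₁ − r·ln z₂)/(1 − r) = (3.3105 − 0.75427×4.5218)/0.24573 = -0.4074 → z₀ = 0.6654 m
V₃ = V₁ · ln(z₃/z₀)/ln(z₁/z₀) = 12.8 × 5.1436/3.7180 = 17.7082 m/s

17.71 m/s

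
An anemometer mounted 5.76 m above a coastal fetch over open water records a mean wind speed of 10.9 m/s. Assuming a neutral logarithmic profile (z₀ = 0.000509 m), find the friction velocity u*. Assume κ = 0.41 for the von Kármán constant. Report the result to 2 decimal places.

Log law: V(z) = (u*/κ) · ln(z/z₀) ⇒ u* = κ · V / ln(z/z₀)
u* = 0.41 × 10.9 / ln(5.76/0.000509) = 0.41 × 10.9 / 9.3340
   = 4.4690 / 9.3340 = 0.4788 m/s

u* ≈ 0.48 m/s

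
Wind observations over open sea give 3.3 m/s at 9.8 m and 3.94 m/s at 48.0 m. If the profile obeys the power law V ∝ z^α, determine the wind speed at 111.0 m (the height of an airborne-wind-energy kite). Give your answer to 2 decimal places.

4.33 m/s

First find α: α = ln(V₂/V₁)/ln(z₂/z₁) = ln(3.94/3.3)/ln(48.0/9.8) = 0.17726/1.58882 = 0.1116
Extrapolate from 48.0 m to 111.0 m: V₃ = 3.94 × (111.0/48.0)^0.1116 = 3.94 × 1.0980 = 4.3263 m/s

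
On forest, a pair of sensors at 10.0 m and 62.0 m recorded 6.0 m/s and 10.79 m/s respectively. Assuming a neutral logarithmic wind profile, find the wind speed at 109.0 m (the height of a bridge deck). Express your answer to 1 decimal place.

12.3 m/s

Log law: V ∝ ln(z/z₀). From the pair, with r = V₁/V₂ = 0.55607,
ln z₀ = (ln z₁ − r·ln z₂)/(1 − r) = (2.3026 − 0.55607×4.1271)/0.44393 = 0.0171 → z₀ = 1.017 m
V₃ = V₁ · ln(z₃/z₀)/ln(z₁/z₀) = 6.0 × 4.6742/2.2854 = 12.2712 m/s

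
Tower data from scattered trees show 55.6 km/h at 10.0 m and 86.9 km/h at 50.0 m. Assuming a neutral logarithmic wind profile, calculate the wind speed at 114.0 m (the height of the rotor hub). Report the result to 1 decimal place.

102.9 km/h

Log law: V ∝ ln(z/z₀). From the pair, with r = V₁/V₂ = 0.63982,
ln z₀ = (ln z₁ − r·ln z₂)/(1 − r) = (2.3026 − 0.63982×3.9120)/0.36018 = -0.5564 → z₀ = 0.5733 m
V₃ = V₁ · ln(z₃/z₀)/ln(z₁/z₀) = 55.6 × 5.2926/2.8589 = 102.9284 km/h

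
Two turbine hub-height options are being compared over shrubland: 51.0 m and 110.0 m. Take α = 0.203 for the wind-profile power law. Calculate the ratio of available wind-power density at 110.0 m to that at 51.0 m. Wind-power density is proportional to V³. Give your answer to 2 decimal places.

1.60

Speed ratio: V_B/V_A = (z_B/z_A)^α = (110.0/51.0)^0.203 = (2.1569)^0.203 = 1.16887
Power-density ratio: P_B/P_A = (V_B/V_A)³ = (1.16887)³ = 1.59697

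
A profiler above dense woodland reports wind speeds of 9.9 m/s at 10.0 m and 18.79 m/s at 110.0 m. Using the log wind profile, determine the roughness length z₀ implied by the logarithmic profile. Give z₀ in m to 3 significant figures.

z₀ ≈ 0.692 m

Log law: V(z) ∝ ln(z/z₀). With r = V₁/V₂ = 9.9/18.79 = 0.52688,
r · ln(z₂/z₀) = ln(z₁/z₀) ⇒ ln z₀ = (ln z₁ − r·ln z₂)/(1 − r)
ln z₀ = (2.30259 − 0.52688×4.70048) / 0.47312 = -0.3677
z₀ = exp(-0.3677) = 0.6923 m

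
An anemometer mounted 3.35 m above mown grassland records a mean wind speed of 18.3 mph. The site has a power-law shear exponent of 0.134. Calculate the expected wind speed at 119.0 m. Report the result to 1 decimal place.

29.5 mph

Power-law profile: V₂ = V₁ · (z₂/z₁)^α
V₂ = 18.3 × (119.0/3.35)^0.134 = 18.3 × (35.5224)^0.134
    = 18.3 × 1.6135 = 29.5269 mph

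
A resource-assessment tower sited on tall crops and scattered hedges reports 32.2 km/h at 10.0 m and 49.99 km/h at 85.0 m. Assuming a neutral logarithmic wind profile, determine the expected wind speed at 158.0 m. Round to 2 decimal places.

55.14 km/h

Log law: V ∝ ln(z/z₀). From the pair, with r = V₁/V₂ = 0.64413,
ln z₀ = (ln z₁ − r·ln z₂)/(1 − r) = (2.3026 − 0.64413×4.4427)/0.35587 = -1.5709 → z₀ = 0.2078 m
V₃ = V₁ · ln(z₃/z₀)/ln(z₁/z₀) = 32.2 × 6.6335/3.8735 = 55.1435 km/h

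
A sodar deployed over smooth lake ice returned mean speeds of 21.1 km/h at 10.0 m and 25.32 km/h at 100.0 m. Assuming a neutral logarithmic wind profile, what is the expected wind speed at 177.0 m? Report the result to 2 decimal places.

Log law: V ∝ ln(z/z₀). From the pair, with r = V₁/V₂ = 0.83333,
ln z₀ = (ln z₁ − r·ln z₂)/(1 − r) = (2.3026 − 0.83333×4.6052)/0.16667 = -9.2103 → z₀ = 0.00010000 m
V₃ = V₁ · ln(z₃/z₀)/ln(z₁/z₀) = 21.1 × 14.3865/11.5129 = 26.3664 km/h

26.37 km/h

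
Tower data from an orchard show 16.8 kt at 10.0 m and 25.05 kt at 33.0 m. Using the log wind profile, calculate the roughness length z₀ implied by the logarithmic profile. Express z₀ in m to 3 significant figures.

z₀ ≈ 0.879 m

Log law: V(z) ∝ ln(z/z₀). With r = V₁/V₂ = 16.8/25.05 = 0.67066,
r · ln(z₂/z₀) = ln(z₁/z₀) ⇒ ln z₀ = (ln z₁ − r·ln z₂)/(1 − r)
ln z₀ = (2.30259 − 0.67066×3.49651) / 0.32934 = -0.1287
z₀ = exp(-0.1287) = 0.8793 m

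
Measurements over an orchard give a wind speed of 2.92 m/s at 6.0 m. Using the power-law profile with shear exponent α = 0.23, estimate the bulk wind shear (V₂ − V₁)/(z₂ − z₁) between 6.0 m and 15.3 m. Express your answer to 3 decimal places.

0.075 m/s/m

Power law: V₂ = V₁ · (z₂/z₁)^α = 2.92 × (2.5500)^0.23 = 3.6215 m/s
ΔV/Δz = (3.6215 − 2.92)/(15.3 − 6.0) = 0.7015/9.3000 = 0.07543 m/s/m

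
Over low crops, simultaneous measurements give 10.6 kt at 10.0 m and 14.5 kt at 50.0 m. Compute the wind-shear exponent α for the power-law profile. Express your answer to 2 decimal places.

α ≈ 0.19

Power law: V₂/V₁ = (z₂/z₁)^α ⇒ α = ln(V₂/V₁) / ln(z₂/z₁)
α = ln(14.5/10.6) / ln(50.0/10.0) = ln(1.3679) / ln(5.0000)
  = 0.31329 / 1.60944 = 0.19466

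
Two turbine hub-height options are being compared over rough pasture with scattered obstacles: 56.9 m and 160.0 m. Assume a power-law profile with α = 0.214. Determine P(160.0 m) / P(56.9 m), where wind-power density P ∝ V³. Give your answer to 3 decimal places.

1.942

Speed ratio: V_B/V_A = (z_B/z_A)^α = (160.0/56.9)^0.214 = (2.8120)^0.214 = 1.24764
Power-density ratio: P_B/P_A = (V_B/V_A)³ = (1.24764)³ = 1.94206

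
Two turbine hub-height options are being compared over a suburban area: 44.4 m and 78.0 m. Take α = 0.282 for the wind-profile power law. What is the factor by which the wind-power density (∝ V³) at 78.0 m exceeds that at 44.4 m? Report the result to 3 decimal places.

1.611

Speed ratio: V_B/V_A = (z_B/z_A)^α = (78.0/44.4)^0.282 = (1.7568)^0.282 = 1.17222
Power-density ratio: P_B/P_A = (V_B/V_A)³ = (1.17222)³ = 1.61074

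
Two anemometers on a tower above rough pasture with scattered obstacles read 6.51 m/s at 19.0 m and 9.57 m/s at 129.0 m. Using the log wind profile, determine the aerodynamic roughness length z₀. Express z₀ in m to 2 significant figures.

z₀ ≈ 0.32 m

Log law: V(z) ∝ ln(z/z₀). With r = V₁/V₂ = 6.51/9.57 = 0.68025,
r · ln(z₂/z₀) = ln(z₁/z₀) ⇒ ln z₀ = (ln z₁ − r·ln z₂)/(1 − r)
ln z₀ = (2.94444 − 0.68025×4.85981) / 0.31975 = -1.1304
z₀ = exp(-1.1304) = 0.3229 m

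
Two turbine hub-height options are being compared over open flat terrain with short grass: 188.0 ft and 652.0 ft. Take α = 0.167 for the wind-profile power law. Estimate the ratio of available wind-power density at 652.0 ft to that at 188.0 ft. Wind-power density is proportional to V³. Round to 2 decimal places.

1.86

Speed ratio: V_B/V_A = (z_B/z_A)^α = (652.0/188.0)^0.167 = (3.4681)^0.167 = 1.23082
Power-density ratio: P_B/P_A = (V_B/V_A)³ = (1.23082)³ = 1.86460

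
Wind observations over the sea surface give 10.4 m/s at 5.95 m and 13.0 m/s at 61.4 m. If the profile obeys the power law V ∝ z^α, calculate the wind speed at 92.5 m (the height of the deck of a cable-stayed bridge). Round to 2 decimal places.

First find α: α = ln(V₂/V₁)/ln(z₂/z₁) = ln(13.0/10.4)/ln(61.4/5.95) = 0.22314/2.33402 = 0.0956
Extrapolate from 61.4 m to 92.5 m: V₃ = 13.0 × (92.5/61.4)^0.0956 = 13.0 × 1.0400 = 13.5194 m/s

13.52 m/s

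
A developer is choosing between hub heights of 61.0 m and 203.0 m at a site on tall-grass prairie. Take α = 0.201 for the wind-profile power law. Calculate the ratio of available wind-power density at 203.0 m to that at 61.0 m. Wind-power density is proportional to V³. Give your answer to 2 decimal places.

2.06

Speed ratio: V_B/V_A = (z_B/z_A)^α = (203.0/61.0)^0.201 = (3.3279)^0.201 = 1.27337
Power-density ratio: P_B/P_A = (V_B/V_A)³ = (1.27337)³ = 2.06474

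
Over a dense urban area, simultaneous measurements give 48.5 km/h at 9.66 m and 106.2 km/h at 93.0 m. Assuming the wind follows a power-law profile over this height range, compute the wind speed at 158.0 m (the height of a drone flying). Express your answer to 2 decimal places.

First find α: α = ln(V₂/V₁)/ln(z₂/z₁) = ln(106.2/48.5)/ln(93.0/9.66) = 0.78376/2.26461 = 0.3461
Extrapolate from 93.0 m to 158.0 m: V₃ = 106.2 × (158.0/93.0)^0.3461 = 106.2 × 1.2013 = 127.5809 km/h

127.58 km/h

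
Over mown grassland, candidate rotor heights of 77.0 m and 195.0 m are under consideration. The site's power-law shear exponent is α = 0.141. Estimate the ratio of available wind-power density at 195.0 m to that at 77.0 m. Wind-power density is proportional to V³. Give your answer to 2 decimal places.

Speed ratio: V_B/V_A = (z_B/z_A)^α = (195.0/77.0)^0.141 = (2.5325)^0.141 = 1.13999
Power-density ratio: P_B/P_A = (V_B/V_A)³ = (1.13999)³ = 1.48149

1.48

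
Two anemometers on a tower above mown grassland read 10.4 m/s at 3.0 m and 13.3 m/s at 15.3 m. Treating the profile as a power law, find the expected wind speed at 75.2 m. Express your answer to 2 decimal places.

First find α: α = ln(V₂/V₁)/ln(z₂/z₁) = ln(13.3/10.4)/ln(15.3/3.0) = 0.24596/1.62924 = 0.1510
Extrapolate from 15.3 m to 75.2 m: V₃ = 13.3 × (75.2/15.3)^0.1510 = 13.3 × 1.2717 = 16.9141 m/s

16.91 m/s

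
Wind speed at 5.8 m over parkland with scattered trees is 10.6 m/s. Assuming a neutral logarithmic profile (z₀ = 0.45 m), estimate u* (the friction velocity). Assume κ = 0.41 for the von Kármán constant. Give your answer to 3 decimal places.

Log law: V(z) = (u*/κ) · ln(z/z₀) ⇒ u* = κ · V / ln(z/z₀)
u* = 0.41 × 10.6 / ln(5.8/0.45) = 0.41 × 10.6 / 2.5564
   = 4.3460 / 2.5564 = 1.7001 m/s

u* ≈ 1.700 m/s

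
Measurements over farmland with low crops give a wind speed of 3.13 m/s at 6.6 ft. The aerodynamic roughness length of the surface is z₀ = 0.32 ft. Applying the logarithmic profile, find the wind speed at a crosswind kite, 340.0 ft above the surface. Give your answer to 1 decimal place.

Log law: V(z) ∝ ln(z/z₀), so V₂/V₁ = ln(z₂/z₀) / ln(z₁/z₀).
ln(340.0/0.32) = 6.9684, ln(6.6/0.32) = 3.0265
V₂ = 3.13 × 6.9684/3.0265 = 3.13 × 2.3025 = 7.2067 m/s

7.2 m/s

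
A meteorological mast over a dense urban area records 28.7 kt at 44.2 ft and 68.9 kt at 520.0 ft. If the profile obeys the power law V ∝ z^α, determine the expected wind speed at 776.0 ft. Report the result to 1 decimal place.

79.4 kt

First find α: α = ln(V₂/V₁)/ln(z₂/z₁) = ln(68.9/28.7)/ln(520.0/44.2) = 0.87576/2.46510 = 0.3553
Extrapolate from 520.0 ft to 776.0 ft: V₃ = 68.9 × (776.0/520.0)^0.3553 = 68.9 × 1.1528 = 79.4300 kt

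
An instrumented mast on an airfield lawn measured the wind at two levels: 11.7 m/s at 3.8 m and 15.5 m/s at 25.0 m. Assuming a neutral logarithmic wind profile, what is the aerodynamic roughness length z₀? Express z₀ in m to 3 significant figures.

z₀ ≈ 0.0115 m

Log law: V(z) ∝ ln(z/z₀). With r = V₁/V₂ = 11.7/15.5 = 0.75484,
r · ln(z₂/z₀) = ln(z₁/z₀) ⇒ ln z₀ = (ln z₁ − r·ln z₂)/(1 − r)
ln z₀ = (1.33500 − 0.75484×3.21888) / 0.24516 = -4.4654
z₀ = exp(-4.4654) = 0.01150 m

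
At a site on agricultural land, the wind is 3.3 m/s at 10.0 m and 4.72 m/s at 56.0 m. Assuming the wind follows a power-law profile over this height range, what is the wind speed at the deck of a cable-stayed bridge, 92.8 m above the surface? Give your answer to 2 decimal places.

5.24 m/s

First find α: α = ln(V₂/V₁)/ln(z₂/z₁) = ln(4.72/3.3)/ln(56.0/10.0) = 0.35789/1.72277 = 0.2077
Extrapolate from 56.0 m to 92.8 m: V₃ = 4.72 × (92.8/56.0)^0.2077 = 4.72 × 1.1106 = 5.2422 m/s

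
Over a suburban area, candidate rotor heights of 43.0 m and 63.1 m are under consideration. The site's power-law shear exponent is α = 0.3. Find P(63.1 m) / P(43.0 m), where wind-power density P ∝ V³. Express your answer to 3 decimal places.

1.412

Speed ratio: V_B/V_A = (z_B/z_A)^α = (63.1/43.0)^0.3 = (1.4674)^0.3 = 1.12194
Power-density ratio: P_B/P_A = (V_B/V_A)³ = (1.12194)³ = 1.41223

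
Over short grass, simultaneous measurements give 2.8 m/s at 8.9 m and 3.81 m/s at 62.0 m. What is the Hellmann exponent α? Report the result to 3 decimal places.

Power law: V₂/V₁ = (z₂/z₁)^α ⇒ α = ln(V₂/V₁) / ln(z₂/z₁)
α = ln(3.81/2.8) / ln(62.0/8.9) = ln(1.3607) / ln(6.9663)
  = 0.30801 / 1.94108 = 0.15868

α ≈ 0.159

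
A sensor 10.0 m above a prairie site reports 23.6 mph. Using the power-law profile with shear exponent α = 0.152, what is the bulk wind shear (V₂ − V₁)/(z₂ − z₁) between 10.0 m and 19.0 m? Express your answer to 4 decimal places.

0.2687 mph/m

Power law: V₂ = V₁ · (z₂/z₁)^α = 23.6 × (1.9000)^0.152 = 26.0185 mph
ΔV/Δz = (26.0185 − 23.6)/(19.0 − 10.0) = 2.4185/9.0000 = 0.26872 mph/m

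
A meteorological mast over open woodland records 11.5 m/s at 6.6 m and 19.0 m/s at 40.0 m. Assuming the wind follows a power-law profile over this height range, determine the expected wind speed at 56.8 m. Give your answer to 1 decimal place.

21.0 m/s

First find α: α = ln(V₂/V₁)/ln(z₂/z₁) = ln(19.0/11.5)/ln(40.0/6.6) = 0.50209/1.80181 = 0.2787
Extrapolate from 40.0 m to 56.8 m: V₃ = 19.0 × (56.8/40.0)^0.2787 = 19.0 × 1.1026 = 20.9503 m/s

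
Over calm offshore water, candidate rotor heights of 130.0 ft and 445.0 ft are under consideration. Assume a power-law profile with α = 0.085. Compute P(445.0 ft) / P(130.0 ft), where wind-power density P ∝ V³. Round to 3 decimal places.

Speed ratio: V_B/V_A = (z_B/z_A)^α = (445.0/130.0)^0.085 = (3.4231)^0.085 = 1.11026
Power-density ratio: P_B/P_A = (V_B/V_A)³ = (1.11026)³ = 1.36860

1.369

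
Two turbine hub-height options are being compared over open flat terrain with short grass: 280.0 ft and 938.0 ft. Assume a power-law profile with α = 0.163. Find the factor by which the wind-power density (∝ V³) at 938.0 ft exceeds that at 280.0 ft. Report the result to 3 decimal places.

Speed ratio: V_B/V_A = (z_B/z_A)^α = (938.0/280.0)^0.163 = (3.3500)^0.163 = 1.21782
Power-density ratio: P_B/P_A = (V_B/V_A)³ = (1.21782)³ = 1.80612

1.806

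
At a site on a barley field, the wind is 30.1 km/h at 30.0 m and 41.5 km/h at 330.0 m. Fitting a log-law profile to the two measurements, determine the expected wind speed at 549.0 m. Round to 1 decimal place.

43.9 km/h

Log law: V ∝ ln(z/z₀). From the pair, with r = V₁/V₂ = 0.72530,
ln z₀ = (ln z₁ − r·ln z₂)/(1 − r) = (3.4012 − 0.72530×5.7991)/0.27470 = -2.9301 → z₀ = 0.05339 m
V₃ = V₁ · ln(z₃/z₀)/ln(z₁/z₀) = 30.1 × 9.2382/6.3313 = 43.9199 km/h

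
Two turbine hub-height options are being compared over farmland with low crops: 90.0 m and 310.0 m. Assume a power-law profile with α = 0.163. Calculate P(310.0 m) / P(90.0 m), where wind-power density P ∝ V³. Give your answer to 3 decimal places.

Speed ratio: V_B/V_A = (z_B/z_A)^α = (310.0/90.0)^0.163 = (3.4444)^0.163 = 1.22335
Power-density ratio: P_B/P_A = (V_B/V_A)³ = (1.22335)³ = 1.83084

1.831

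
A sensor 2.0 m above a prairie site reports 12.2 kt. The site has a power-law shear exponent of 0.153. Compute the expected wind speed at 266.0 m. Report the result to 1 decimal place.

25.8 kt

Power-law profile: V₂ = V₁ · (z₂/z₁)^α
V₂ = 12.2 × (266.0/2.0)^0.153 = 12.2 × (133.0000)^0.153
    = 12.2 × 2.1132 = 25.7816 kt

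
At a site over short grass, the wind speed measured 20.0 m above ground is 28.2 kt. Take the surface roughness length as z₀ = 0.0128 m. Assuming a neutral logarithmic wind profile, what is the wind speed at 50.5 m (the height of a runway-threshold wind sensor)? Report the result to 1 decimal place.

Log law: V(z) ∝ ln(z/z₀), so V₂/V₁ = ln(z₂/z₀) / ln(z₁/z₀).
ln(50.5/0.0128) = 8.2803, ln(20.0/0.0128) = 7.3540
V₂ = 28.2 × 8.2803/7.3540 = 28.2 × 1.1259 = 31.7518 kt

31.8 kt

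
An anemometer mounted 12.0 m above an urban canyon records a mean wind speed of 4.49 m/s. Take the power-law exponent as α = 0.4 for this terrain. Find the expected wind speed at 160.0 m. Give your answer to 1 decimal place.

Power-law profile: V₂ = V₁ · (z₂/z₁)^α
V₂ = 4.49 × (160.0/12.0)^0.4 = 4.49 × (13.3333)^0.4
    = 4.49 × 2.8182 = 12.6538 m/s

12.7 m/s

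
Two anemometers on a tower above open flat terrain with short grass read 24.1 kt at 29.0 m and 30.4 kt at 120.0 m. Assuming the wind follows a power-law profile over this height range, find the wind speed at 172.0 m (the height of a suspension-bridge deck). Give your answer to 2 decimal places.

First find α: α = ln(V₂/V₁)/ln(z₂/z₁) = ln(30.4/24.1)/ln(120.0/29.0) = 0.23223/1.42020 = 0.1635
Extrapolate from 120.0 m to 172.0 m: V₃ = 30.4 × (172.0/120.0)^0.1635 = 30.4 × 1.0606 = 32.2433 kt

32.24 kt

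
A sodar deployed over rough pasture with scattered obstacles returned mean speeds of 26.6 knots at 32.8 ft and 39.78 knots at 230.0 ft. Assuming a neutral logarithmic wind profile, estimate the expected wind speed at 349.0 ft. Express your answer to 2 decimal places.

42.60 knots

Log law: V ∝ ln(z/z₀). From the pair, with r = V₁/V₂ = 0.66868,
ln z₀ = (ln z₁ − r·ln z₂)/(1 − r) = (3.4904 − 0.66868×5.4381)/0.33132 = -0.4403 → z₀ = 0.6438 ft
V₃ = V₁ · ln(z₃/z₀)/ln(z₁/z₀) = 26.6 × 6.2954/3.9308 = 42.6018 knots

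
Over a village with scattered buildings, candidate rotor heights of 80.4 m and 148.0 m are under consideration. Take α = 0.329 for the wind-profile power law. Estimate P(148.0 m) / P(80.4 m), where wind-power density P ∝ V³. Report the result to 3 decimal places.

Speed ratio: V_B/V_A = (z_B/z_A)^α = (148.0/80.4)^0.329 = (1.8408)^0.329 = 1.22233
Power-density ratio: P_B/P_A = (V_B/V_A)³ = (1.22233)³ = 1.82625

1.826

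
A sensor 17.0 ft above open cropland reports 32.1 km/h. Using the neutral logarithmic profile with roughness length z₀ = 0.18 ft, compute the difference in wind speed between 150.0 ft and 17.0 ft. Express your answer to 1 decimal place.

15.4 km/h

Log law: V₂ = V₁ · ln(z₂/z₀)/ln(z₁/z₀) = 32.1 × 6.7254/4.5480 = 47.4683 km/h
ΔV = 47.4683 − 32.1 = 15.3683 km/h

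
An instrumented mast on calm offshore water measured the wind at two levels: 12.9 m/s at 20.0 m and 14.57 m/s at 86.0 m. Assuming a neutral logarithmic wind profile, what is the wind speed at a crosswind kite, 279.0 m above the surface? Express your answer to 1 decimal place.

15.9 m/s

Log law: V ∝ ln(z/z₀). From the pair, with r = V₁/V₂ = 0.88538,
ln z₀ = (ln z₁ − r·ln z₂)/(1 − r) = (2.9957 − 0.88538×4.4543)/0.11462 = -8.2714 → z₀ = 0.0002557 m
V₃ = V₁ · ln(z₃/z₀)/ln(z₁/z₀) = 12.9 × 13.9026/11.2671 = 15.9174 m/s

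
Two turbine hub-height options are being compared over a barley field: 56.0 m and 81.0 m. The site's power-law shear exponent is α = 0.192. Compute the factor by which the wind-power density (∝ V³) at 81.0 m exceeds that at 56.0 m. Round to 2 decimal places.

1.24

Speed ratio: V_B/V_A = (z_B/z_A)^α = (81.0/56.0)^0.192 = (1.4464)^0.192 = 1.07344
Power-density ratio: P_B/P_A = (V_B/V_A)³ = (1.07344)³ = 1.23689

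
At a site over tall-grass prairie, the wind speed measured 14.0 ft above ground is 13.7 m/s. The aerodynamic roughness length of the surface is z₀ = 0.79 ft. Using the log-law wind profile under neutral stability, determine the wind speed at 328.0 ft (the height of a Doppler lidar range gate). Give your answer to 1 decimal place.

Log law: V(z) ∝ ln(z/z₀), so V₂/V₁ = ln(z₂/z₀) / ln(z₁/z₀).
ln(328.0/0.79) = 6.0287, ln(14.0/0.79) = 2.8748
V₂ = 13.7 × 6.0287/2.8748 = 13.7 × 2.0971 = 28.7304 m/s

28.7 m/s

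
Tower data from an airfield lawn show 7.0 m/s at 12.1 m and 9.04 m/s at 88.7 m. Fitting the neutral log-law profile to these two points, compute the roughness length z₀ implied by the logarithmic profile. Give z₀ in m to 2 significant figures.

z₀ ≈ 0.013 m

Log law: V(z) ∝ ln(z/z₀). With r = V₁/V₂ = 7.0/9.04 = 0.77434,
r · ln(z₂/z₀) = ln(z₁/z₀) ⇒ ln z₀ = (ln z₁ − r·ln z₂)/(1 − r)
ln z₀ = (2.49321 − 0.77434×4.48526) / 0.22566 = -4.3423
z₀ = exp(-4.3423) = 0.01301 m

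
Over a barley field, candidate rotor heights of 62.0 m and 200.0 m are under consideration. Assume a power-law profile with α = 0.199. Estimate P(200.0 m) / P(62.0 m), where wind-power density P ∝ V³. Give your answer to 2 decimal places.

Speed ratio: V_B/V_A = (z_B/z_A)^α = (200.0/62.0)^0.199 = (3.2258)^0.199 = 1.26246
Power-density ratio: P_B/P_A = (V_B/V_A)³ = (1.26246)³ = 2.01213

2.01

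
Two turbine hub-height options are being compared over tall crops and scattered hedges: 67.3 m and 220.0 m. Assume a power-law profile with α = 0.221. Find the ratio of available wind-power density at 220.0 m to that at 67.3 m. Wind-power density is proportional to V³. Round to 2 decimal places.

2.19

Speed ratio: V_B/V_A = (z_B/z_A)^α = (220.0/67.3)^0.221 = (3.2689)^0.221 = 1.29922
Power-density ratio: P_B/P_A = (V_B/V_A)³ = (1.29922)³ = 2.19307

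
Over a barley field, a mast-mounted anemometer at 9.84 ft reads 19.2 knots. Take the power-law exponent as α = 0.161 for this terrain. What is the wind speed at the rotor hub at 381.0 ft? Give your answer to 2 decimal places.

Power-law profile: V₂ = V₁ · (z₂/z₁)^α
V₂ = 19.2 × (381.0/9.84)^0.161 = 19.2 × (38.7195)^0.161
    = 19.2 × 1.8016 = 34.5906 knots

34.59 knots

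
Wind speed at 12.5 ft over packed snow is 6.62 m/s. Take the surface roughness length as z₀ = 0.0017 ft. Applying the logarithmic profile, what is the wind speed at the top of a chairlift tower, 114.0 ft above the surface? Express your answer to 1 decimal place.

Log law: V(z) ∝ ln(z/z₀), so V₂/V₁ = ln(z₂/z₀) / ln(z₁/z₀).
ln(114.0/0.0017) = 11.1133, ln(12.5/0.0017) = 8.9029
V₂ = 6.62 × 11.1133/8.9029 = 6.62 × 1.2483 = 8.2637 m/s

8.3 m/s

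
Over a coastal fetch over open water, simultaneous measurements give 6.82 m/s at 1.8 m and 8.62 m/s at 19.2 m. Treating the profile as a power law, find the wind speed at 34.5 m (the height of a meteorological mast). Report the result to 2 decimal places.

First find α: α = ln(V₂/V₁)/ln(z₂/z₁) = ln(8.62/6.82)/ln(19.2/1.8) = 0.23423/2.36712 = 0.0989
Extrapolate from 19.2 m to 34.5 m: V₃ = 8.62 × (34.5/19.2)^0.0989 = 8.62 × 1.0597 = 9.1346 m/s

9.13 m/s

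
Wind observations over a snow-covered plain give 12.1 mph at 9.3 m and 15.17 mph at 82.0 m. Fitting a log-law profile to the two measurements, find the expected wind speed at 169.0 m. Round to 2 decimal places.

Log law: V ∝ ln(z/z₀). From the pair, with r = V₁/V₂ = 0.79763,
ln z₀ = (ln z₁ − r·ln z₂)/(1 − r) = (2.2300 − 0.79763×4.4067)/0.20237 = -6.3492 → z₀ = 0.001748 m
V₃ = V₁ · ln(z₃/z₀)/ln(z₁/z₀) = 12.1 × 11.4791/8.5792 = 16.1900 mph

16.19 mph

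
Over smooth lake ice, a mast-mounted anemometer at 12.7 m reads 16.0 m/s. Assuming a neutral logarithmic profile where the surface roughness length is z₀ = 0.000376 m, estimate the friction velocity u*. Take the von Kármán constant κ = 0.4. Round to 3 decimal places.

u* ≈ 0.614 m/s

Log law: V(z) = (u*/κ) · ln(z/z₀) ⇒ u* = κ · V / ln(z/z₀)
u* = 0.4 × 16.0 / ln(12.7/0.000376) = 0.4 × 16.0 / 10.4275
   = 6.4000 / 10.4275 = 0.6138 m/s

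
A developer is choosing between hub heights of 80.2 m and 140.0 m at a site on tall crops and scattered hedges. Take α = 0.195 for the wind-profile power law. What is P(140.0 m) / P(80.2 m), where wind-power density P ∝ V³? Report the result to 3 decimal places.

1.385

Speed ratio: V_B/V_A = (z_B/z_A)^α = (140.0/80.2)^0.195 = (1.7456)^0.195 = 1.11476
Power-density ratio: P_B/P_A = (V_B/V_A)³ = (1.11476)³ = 1.38530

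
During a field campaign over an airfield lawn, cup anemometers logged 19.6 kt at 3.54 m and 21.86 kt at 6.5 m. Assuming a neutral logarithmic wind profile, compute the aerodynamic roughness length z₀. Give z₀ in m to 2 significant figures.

Log law: V(z) ∝ ln(z/z₀). With r = V₁/V₂ = 19.6/21.86 = 0.89661,
r · ln(z₂/z₀) = ln(z₁/z₀) ⇒ ln z₀ = (ln z₁ − r·ln z₂)/(1 − r)
ln z₀ = (1.26413 − 0.89661×1.87180) / 0.10339 = -4.0060
z₀ = exp(-4.0060) = 0.01821 m

z₀ ≈ 0.018 m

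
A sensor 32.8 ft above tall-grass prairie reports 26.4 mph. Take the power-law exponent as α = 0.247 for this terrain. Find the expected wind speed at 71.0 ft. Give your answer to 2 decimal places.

Power-law profile: V₂ = V₁ · (z₂/z₁)^α
V₂ = 26.4 × (71.0/32.8)^0.247 = 26.4 × (2.1646)^0.247
    = 26.4 × 1.2102 = 31.9480 mph

31.95 mph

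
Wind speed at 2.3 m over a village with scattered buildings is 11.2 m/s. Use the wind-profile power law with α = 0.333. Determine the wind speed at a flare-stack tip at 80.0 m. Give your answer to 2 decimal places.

36.52 m/s

Power-law profile: V₂ = V₁ · (z₂/z₁)^α
V₂ = 11.2 × (80.0/2.3)^0.333 = 11.2 × (34.7826)^0.333
    = 11.2 × 3.2604 = 36.5167 m/s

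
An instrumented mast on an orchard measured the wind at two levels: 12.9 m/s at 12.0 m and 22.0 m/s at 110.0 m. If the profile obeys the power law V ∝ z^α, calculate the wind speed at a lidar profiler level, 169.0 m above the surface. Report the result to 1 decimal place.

24.4 m/s

First find α: α = ln(V₂/V₁)/ln(z₂/z₁) = ln(22.0/12.9)/ln(110.0/12.0) = 0.53382/2.21557 = 0.2409
Extrapolate from 110.0 m to 169.0 m: V₃ = 22.0 × (169.0/110.0)^0.2409 = 22.0 × 1.1090 = 24.3981 m/s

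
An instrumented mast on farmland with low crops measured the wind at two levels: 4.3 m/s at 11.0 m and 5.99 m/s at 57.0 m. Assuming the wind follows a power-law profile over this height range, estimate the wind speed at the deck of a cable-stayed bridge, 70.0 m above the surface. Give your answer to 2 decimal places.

First find α: α = ln(V₂/V₁)/ln(z₂/z₁) = ln(5.99/4.3)/ln(57.0/11.0) = 0.33148/1.64516 = 0.2015
Extrapolate from 57.0 m to 70.0 m: V₃ = 5.99 × (70.0/57.0)^0.2015 = 5.99 × 1.0423 = 6.2432 m/s

6.24 m/s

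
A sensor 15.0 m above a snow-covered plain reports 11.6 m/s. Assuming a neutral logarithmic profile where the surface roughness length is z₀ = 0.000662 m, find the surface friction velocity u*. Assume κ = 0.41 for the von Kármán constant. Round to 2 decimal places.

u* ≈ 0.47 m/s

Log law: V(z) = (u*/κ) · ln(z/z₀) ⇒ u* = κ · V / ln(z/z₀)
u* = 0.41 × 11.6 / ln(15.0/0.000662) = 0.41 × 11.6 / 10.0283
   = 4.7560 / 10.0283 = 0.4743 m/s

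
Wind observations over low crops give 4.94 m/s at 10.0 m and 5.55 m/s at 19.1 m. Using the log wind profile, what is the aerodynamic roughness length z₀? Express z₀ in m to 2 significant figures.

Log law: V(z) ∝ ln(z/z₀). With r = V₁/V₂ = 4.94/5.55 = 0.89009,
r · ln(z₂/z₀) = ln(z₁/z₀) ⇒ ln z₀ = (ln z₁ − r·ln z₂)/(1 − r)
ln z₀ = (2.30259 − 0.89009×2.94969) / 0.10991 = -2.9379
z₀ = exp(-2.9379) = 0.05298 m

z₀ ≈ 0.053 m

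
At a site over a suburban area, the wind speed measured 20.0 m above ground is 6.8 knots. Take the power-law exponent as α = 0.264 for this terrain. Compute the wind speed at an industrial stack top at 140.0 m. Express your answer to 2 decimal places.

Power-law profile: V₂ = V₁ · (z₂/z₁)^α
V₂ = 6.8 × (140.0/20.0)^0.264 = 6.8 × (7.0000)^0.264
    = 6.8 × 1.6715 = 11.3662 knots

11.37 knots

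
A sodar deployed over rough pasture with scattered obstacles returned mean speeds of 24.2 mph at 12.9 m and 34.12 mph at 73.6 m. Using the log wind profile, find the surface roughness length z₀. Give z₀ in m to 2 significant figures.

z₀ ≈ 0.18 m

Log law: V(z) ∝ ln(z/z₀). With r = V₁/V₂ = 24.2/34.12 = 0.70926,
r · ln(z₂/z₀) = ln(z₁/z₀) ⇒ ln z₀ = (ln z₁ − r·ln z₂)/(1 − r)
ln z₀ = (2.55723 − 0.70926×4.29865) / 0.29074 = -1.6910
z₀ = exp(-1.6910) = 0.1843 m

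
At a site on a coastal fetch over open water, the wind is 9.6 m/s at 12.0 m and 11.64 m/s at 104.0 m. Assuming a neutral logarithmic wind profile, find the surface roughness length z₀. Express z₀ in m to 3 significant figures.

z₀ ≈ 0.000463 m

Log law: V(z) ∝ ln(z/z₀). With r = V₁/V₂ = 9.6/11.64 = 0.82474,
r · ln(z₂/z₀) = ln(z₁/z₀) ⇒ ln z₀ = (ln z₁ − r·ln z₂)/(1 − r)
ln z₀ = (2.48491 − 0.82474×4.64439) / 0.17526 = -7.6774
z₀ = exp(-7.6774) = 0.0004632 m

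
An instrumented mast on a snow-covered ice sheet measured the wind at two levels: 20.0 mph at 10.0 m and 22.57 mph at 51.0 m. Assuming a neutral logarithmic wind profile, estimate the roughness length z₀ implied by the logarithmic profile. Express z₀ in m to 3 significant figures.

z₀ ≈ 0.0000312 m

Log law: V(z) ∝ ln(z/z₀). With r = V₁/V₂ = 20.0/22.57 = 0.88613,
r · ln(z₂/z₀) = ln(z₁/z₀) ⇒ ln z₀ = (ln z₁ − r·ln z₂)/(1 − r)
ln z₀ = (2.30259 − 0.88613×3.93183) / 0.11387 = -10.3763
z₀ = exp(-10.3763) = 0.00003116 m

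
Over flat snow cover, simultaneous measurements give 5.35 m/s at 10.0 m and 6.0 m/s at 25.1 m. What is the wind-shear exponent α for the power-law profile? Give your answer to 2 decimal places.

Power law: V₂/V₁ = (z₂/z₁)^α ⇒ α = ln(V₂/V₁) / ln(z₂/z₁)
α = ln(6.0/5.35) / ln(25.1/10.0) = ln(1.1215) / ln(2.5100)
  = 0.11466 / 0.92028 = 0.12460

α ≈ 0.12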